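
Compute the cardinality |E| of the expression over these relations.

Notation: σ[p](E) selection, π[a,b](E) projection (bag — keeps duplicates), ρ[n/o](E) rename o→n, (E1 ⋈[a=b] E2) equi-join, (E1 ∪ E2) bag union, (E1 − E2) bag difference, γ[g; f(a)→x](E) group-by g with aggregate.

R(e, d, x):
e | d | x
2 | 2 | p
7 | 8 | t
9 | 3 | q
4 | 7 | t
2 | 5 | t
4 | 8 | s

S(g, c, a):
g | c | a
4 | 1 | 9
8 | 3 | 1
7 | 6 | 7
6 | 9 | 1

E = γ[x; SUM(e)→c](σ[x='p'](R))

Stepwise |·|:
  R → 6
  σ[x='p'](R) → 1
  γ[x; SUM(e)→c](σ[x='p'](R)) → 1

|E| = 1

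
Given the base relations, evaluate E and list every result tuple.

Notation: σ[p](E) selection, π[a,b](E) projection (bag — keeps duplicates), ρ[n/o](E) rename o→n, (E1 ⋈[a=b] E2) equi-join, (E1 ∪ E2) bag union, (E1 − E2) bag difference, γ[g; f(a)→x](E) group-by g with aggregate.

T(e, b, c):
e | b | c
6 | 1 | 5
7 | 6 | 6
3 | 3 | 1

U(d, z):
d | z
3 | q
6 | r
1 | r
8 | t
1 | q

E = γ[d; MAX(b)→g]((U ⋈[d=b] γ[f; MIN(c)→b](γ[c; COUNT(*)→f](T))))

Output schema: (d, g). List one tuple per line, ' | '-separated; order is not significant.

Subexpression sizes:
  U → 5
  T → 3
  γ[c; COUNT(*)→f](T) → 3
  γ[f; MIN(c)→b](γ[c; COUNT(*)→f](T)) → 1
  (U ⋈[d=b] γ[f; MIN(c)→b](γ[c; COUNT(*)→f](T))) → 2
  γ[d; MAX(b)→g]((U ⋈[d=b] γ[f; MIN(c)→b](γ[c; COUNT(*)→f](T)))) → 1

== RESULT ==
d | g
1 | 1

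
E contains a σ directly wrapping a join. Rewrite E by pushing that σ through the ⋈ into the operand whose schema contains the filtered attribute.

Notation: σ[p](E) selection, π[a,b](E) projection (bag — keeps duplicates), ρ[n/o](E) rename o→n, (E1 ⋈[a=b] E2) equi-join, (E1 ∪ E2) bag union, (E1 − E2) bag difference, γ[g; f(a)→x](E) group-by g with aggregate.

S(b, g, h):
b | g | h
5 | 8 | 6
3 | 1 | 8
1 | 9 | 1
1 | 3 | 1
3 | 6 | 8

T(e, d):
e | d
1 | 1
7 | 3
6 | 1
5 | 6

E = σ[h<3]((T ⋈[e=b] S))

σ filters on h, owned by the right side.
E' = (T ⋈[e=b] σ[h<3](S))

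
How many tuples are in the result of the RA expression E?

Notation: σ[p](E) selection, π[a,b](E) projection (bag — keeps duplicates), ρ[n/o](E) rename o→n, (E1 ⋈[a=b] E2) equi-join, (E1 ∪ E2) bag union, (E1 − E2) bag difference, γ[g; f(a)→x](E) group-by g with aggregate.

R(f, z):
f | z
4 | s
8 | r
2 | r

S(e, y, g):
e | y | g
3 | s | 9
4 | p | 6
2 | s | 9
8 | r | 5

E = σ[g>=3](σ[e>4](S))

Row counts bottom-up:
  S → 4
  σ[e>4](S) → 1
  σ[g>=3](σ[e>4](S)) → 1

|E| = 1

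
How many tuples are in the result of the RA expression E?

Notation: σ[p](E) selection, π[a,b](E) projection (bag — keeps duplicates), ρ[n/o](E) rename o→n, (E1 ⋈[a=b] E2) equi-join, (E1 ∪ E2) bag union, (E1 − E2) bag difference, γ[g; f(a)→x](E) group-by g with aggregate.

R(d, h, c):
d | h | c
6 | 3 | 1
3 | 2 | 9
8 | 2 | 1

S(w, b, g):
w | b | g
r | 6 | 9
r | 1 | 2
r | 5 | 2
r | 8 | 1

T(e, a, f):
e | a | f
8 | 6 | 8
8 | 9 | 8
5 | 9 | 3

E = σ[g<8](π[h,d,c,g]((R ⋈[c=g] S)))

Per-node cardinality:
  R → 3
  S → 4
  (R ⋈[c=g] S) → 3
  π[h,d,c,g]((R ⋈[c=g] S)) → 3
  σ[g<8](π[h,d,c,g]((R ⋈[c=g] S))) → 2

|E| = 2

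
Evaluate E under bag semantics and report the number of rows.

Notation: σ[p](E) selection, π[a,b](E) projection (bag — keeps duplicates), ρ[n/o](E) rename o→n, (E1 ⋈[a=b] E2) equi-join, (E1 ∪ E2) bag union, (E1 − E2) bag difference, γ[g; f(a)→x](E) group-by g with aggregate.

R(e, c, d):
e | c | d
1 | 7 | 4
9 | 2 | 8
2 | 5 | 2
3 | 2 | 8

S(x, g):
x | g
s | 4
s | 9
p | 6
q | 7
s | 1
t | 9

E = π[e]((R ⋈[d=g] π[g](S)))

Stepwise |·|:
  R → 4
  S → 6
  π[g](S) → 6
  (R ⋈[d=g] π[g](S)) → 1
  π[e]((R ⋈[d=g] π[g](S))) → 1

|E| = 1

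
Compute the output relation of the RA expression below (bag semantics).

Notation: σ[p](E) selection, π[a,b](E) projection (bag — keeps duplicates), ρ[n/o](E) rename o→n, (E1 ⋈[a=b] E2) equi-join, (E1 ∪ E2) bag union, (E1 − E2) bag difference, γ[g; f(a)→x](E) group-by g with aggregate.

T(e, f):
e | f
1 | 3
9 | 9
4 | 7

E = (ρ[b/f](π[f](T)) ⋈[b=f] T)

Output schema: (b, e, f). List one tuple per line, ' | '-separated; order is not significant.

Row counts bottom-up:
  T → 3
  π[f](T) → 3
  ρ[b/f](π[f](T)) → 3
  T → 3
  (ρ[b/f](π[f](T)) ⋈[b=f] T) → 3

== RESULT ==
b | e | f
3 | 1 | 3
7 | 4 | 7
9 | 9 | 9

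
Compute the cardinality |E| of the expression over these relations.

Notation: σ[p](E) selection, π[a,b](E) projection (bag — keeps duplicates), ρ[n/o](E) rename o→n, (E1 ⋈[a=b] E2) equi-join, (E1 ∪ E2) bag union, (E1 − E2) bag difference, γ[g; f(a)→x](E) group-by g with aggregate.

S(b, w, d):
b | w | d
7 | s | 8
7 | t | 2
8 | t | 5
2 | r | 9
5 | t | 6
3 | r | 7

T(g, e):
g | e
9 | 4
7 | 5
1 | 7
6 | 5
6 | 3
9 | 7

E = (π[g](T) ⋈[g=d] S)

Stepwise |·|:
  T → 6
  π[g](T) → 6
  S → 6
  (π[g](T) ⋈[g=d] S) → 5

|E| = 5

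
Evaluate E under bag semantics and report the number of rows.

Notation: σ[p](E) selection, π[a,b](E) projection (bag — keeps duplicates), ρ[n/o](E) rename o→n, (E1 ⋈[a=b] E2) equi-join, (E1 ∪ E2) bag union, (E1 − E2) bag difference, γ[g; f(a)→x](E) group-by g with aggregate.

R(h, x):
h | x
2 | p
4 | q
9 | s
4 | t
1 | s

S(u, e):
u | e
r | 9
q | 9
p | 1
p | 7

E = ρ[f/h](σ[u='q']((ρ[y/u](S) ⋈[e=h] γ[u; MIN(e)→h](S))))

Stepwise |·|:
  S → 4
  ρ[y/u](S) → 4
  S → 4
  γ[u; MIN(e)→h](S) → 3
  (ρ[y/u](S) ⋈[e=h] γ[u; MIN(e)→h](S)) → 5
  σ[u='q']((ρ[y/u](S) ⋈[e=h] γ[u; MIN(e)→h](S))) → 2
  ρ[f/h](σ[u='q']((ρ[y/u](S) ⋈[e=h] γ[u; MIN(e)→h](S)))) → 2

|E| = 2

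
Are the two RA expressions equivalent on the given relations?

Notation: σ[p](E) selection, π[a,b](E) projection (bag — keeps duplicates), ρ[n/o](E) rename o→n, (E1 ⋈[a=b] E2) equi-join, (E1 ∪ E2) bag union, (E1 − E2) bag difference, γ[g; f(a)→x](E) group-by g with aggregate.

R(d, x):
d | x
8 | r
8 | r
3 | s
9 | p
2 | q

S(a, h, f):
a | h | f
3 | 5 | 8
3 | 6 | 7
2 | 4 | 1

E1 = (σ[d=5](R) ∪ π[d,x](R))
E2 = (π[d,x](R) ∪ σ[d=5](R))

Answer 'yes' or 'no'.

E1 stepwise |·|:
  R → 5
  σ[d=5](R) → 0
  R → 5
  π[d,x](R) → 5
  (σ[d=5](R) ∪ π[d,x](R)) → 5
E2 stepwise |·|:
  R → 5
  π[d,x](R) → 5
  R → 5
  σ[d=5](R) → 0
  (π[d,x](R) ∪ σ[d=5](R)) → 5

E1 and E2 produce the same multiset:
d | x
2 | q
3 | s
8 | r
8 | r
9 | p

yes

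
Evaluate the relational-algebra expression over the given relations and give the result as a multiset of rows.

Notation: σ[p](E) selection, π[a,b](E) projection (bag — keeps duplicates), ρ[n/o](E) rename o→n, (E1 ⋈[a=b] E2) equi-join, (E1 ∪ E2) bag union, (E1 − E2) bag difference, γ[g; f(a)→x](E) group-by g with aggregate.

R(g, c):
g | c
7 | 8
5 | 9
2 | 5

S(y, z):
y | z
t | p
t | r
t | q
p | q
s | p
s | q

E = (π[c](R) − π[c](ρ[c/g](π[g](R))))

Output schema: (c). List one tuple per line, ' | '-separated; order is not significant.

Row counts bottom-up:
  R → 3
  π[c](R) → 3
  R → 3
  π[g](R) → 3
  ρ[c/g](π[g](R)) → 3
  π[c](ρ[c/g](π[g](R))) → 3
  (π[c](R) − π[c](ρ[c/g](π[g](R)))) → 2

== RESULT ==
c
8
9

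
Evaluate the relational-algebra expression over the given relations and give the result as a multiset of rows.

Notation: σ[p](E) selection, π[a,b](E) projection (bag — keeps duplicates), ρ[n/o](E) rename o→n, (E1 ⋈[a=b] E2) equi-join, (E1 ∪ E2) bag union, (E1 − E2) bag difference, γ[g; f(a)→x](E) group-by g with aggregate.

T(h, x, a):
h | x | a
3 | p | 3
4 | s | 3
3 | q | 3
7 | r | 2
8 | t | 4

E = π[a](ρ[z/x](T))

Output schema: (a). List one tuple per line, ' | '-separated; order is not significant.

Stepwise |·|:
  T → 5
  ρ[z/x](T) → 5
  π[a](ρ[z/x](T)) → 5

== RESULT ==
a
2
3
3
3
4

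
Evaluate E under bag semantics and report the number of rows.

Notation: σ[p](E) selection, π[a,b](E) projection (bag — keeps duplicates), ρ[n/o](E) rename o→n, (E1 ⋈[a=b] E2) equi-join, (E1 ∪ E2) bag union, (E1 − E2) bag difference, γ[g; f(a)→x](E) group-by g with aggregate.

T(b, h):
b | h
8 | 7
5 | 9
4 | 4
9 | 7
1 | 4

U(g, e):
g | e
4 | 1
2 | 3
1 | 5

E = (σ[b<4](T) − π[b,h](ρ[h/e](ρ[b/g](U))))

Row counts bottom-up:
  T → 5
  σ[b<4](T) → 1
  U → 3
  ρ[b/g](U) → 3
  ρ[h/e](ρ[b/g](U)) → 3
  π[b,h](ρ[h/e](ρ[b/g](U))) → 3
  (σ[b<4](T) − π[b,h](ρ[h/e](ρ[b/g](U)))) → 1

|E| = 1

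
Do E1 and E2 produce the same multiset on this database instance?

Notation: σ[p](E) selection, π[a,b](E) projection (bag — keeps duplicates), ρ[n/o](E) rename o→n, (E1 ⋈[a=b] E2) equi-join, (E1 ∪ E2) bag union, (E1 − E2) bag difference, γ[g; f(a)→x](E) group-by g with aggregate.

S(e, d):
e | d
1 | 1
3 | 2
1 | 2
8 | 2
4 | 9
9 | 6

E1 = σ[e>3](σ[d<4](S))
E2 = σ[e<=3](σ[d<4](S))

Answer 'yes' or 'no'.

E1 stepwise |·|:
  S → 6
  σ[d<4](S) → 4
  σ[e>3](σ[d<4](S)) → 1
E2 stepwise |·|:
  S → 6
  σ[d<4](S) → 4
  σ[e<=3](σ[d<4](S)) → 3

E1 result:
e | d
8 | 2
E2 result:
e | d
1 | 1
1 | 2
3 | 2
Witness: (8, 2) appears 1× in E1 but 0× in E2.

no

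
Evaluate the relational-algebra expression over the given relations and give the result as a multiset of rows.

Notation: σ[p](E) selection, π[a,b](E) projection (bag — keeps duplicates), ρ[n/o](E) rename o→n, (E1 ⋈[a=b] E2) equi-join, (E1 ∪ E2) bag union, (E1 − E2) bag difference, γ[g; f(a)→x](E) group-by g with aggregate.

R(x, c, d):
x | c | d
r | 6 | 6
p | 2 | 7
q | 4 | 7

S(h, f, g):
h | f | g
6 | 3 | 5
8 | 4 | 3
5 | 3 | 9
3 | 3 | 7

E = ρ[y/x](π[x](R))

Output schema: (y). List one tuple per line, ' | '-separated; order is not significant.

Stepwise |·|:
  R → 3
  π[x](R) → 3
  ρ[y/x](π[x](R)) → 3

== RESULT ==
y
p
q
r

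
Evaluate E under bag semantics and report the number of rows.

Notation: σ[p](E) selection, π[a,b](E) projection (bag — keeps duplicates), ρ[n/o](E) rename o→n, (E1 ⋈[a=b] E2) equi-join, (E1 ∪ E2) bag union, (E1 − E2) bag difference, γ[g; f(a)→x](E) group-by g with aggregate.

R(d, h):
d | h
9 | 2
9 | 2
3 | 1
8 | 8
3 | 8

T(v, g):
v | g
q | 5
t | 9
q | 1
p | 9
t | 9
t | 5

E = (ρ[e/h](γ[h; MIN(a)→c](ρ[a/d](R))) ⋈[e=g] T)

Stepwise |·|:
  R → 5
  ρ[a/d](R) → 5
  γ[h; MIN(a)→c](ρ[a/d](R)) → 3
  ρ[e/h](γ[h; MIN(a)→c](ρ[a/d](R))) → 3
  T → 6
  (ρ[e/h](γ[h; MIN(a)→c](ρ[a/d](R))) ⋈[e=g] T) → 1

|E| = 1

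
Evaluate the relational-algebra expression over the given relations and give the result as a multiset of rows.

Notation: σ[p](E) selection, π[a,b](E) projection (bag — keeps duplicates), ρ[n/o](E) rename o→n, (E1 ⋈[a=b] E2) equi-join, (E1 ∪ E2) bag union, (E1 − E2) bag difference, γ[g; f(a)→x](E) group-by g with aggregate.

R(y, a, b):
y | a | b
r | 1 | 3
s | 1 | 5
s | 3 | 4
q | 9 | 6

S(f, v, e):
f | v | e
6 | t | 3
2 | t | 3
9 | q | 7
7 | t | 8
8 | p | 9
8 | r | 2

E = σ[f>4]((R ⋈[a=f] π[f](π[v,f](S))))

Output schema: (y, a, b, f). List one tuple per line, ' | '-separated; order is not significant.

Subexpression sizes:
  R → 4
  S → 6
  π[v,f](S) → 6
  π[f](π[v,f](S)) → 6
  (R ⋈[a=f] π[f](π[v,f](S))) → 1
  σ[f>4]((R ⋈[a=f] π[f](π[v,f](S)))) → 1

== RESULT ==
y | a | b | f
q | 9 | 6 | 9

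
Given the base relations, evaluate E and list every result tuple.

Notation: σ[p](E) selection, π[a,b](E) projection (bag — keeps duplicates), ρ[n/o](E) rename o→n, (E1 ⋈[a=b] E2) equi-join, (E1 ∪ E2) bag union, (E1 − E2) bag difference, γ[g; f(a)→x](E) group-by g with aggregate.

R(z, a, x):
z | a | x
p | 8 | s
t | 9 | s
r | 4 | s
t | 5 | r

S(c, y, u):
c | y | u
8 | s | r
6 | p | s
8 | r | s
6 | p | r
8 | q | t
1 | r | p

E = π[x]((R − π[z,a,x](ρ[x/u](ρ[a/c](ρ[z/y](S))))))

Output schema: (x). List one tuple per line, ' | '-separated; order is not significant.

Subexpression sizes:
  R → 4
  S → 6
  ρ[z/y](S) → 6
  ρ[a/c](ρ[z/y](S)) → 6
  ρ[x/u](ρ[a/c](ρ[z/y](S))) → 6
  π[z,a,x](ρ[x/u](ρ[a/c](ρ[z/y](S)))) → 6
  (R − π[z,a,x](ρ[x/u](ρ[a/c](ρ[z/y](S))))) → 4
  π[x]((R − π[z,a,x](ρ[x/u](ρ[a/c](ρ[z/y](S)))))) → 4

== RESULT ==
x
r
s
s
s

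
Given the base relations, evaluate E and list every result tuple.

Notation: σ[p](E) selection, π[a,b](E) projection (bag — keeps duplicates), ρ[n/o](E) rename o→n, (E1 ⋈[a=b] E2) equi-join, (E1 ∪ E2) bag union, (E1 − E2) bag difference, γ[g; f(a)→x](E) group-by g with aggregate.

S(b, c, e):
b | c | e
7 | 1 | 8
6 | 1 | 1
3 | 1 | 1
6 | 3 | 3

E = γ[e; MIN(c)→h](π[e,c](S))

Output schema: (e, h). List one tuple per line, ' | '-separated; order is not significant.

Subexpression sizes:
  S → 4
  π[e,c](S) → 4
  γ[e; MIN(c)→h](π[e,c](S)) → 3

== RESULT ==
e | h
1 | 1
3 | 3
8 | 1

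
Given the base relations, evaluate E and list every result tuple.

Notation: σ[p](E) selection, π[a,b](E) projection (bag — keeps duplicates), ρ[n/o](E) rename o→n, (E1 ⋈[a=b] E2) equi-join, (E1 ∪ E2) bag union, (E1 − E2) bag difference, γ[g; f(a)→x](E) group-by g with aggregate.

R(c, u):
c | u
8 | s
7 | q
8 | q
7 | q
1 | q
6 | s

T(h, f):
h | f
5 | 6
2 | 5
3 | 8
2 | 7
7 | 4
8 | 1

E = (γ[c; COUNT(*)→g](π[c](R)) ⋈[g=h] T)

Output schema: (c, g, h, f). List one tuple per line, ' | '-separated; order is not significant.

Per-node cardinality:
  R → 6
  π[c](R) → 6
  γ[c; COUNT(*)→g](π[c](R)) → 4
  T → 6
  (γ[c; COUNT(*)→g](π[c](R)) ⋈[g=h] T) → 4

== RESULT ==
c | g | h | f
7 | 2 | 2 | 5
7 | 2 | 2 | 7
8 | 2 | 2 | 5
8 | 2 | 2 | 7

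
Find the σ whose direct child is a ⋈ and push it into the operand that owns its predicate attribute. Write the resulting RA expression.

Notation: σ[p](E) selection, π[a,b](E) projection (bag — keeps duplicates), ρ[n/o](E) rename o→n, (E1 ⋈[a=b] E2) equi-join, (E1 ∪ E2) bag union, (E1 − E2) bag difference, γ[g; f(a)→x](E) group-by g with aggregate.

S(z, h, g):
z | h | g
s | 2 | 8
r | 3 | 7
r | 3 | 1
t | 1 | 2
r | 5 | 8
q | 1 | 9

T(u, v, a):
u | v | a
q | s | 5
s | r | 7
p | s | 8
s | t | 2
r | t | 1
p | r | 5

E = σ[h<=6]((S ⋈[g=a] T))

σ filters on h, owned by the left side.
E' = (σ[h<=6](S) ⋈[g=a] T)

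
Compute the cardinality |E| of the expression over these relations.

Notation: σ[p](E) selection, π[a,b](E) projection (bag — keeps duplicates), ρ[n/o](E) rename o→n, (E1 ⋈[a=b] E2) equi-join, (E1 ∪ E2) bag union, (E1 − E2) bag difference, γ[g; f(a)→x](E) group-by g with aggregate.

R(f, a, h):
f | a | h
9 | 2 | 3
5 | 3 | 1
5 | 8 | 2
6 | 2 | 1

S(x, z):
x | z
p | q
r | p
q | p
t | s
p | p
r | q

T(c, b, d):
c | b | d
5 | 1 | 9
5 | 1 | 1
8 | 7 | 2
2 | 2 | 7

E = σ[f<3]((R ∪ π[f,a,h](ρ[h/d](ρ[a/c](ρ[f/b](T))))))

Stepwise |·|:
  R → 4
  T → 4
  ρ[f/b](T) → 4
  ρ[a/c](ρ[f/b](T)) → 4
  ρ[h/d](ρ[a/c](ρ[f/b](T))) → 4
  π[f,a,h](ρ[h/d](ρ[a/c](ρ[f/b](T)))) → 4
  (R ∪ π[f,a,h](ρ[h/d](ρ[a/c](ρ[f/b](T))))) → 8
  σ[f<3]((R ∪ π[f,a,h](ρ[h/d](ρ[a/c](ρ[f/b](T)))))) → 3

|E| = 3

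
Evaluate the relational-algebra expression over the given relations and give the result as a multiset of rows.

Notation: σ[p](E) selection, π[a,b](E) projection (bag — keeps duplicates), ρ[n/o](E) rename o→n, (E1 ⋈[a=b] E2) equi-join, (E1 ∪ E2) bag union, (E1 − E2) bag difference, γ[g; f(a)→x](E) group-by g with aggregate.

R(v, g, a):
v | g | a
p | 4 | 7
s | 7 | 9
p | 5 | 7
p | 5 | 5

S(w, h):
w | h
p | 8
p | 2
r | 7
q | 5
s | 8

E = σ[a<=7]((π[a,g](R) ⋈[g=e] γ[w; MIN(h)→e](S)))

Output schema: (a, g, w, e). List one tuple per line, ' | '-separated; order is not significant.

Row counts bottom-up:
  R → 4
  π[a,g](R) → 4
  S → 5
  γ[w; MIN(h)→e](S) → 4
  (π[a,g](R) ⋈[g=e] γ[w; MIN(h)→e](S)) → 3
  σ[a<=7]((π[a,g](R) ⋈[g=e] γ[w; MIN(h)→e](S))) → 2

== RESULT ==
a | g | w | e
5 | 5 | q | 5
7 | 5 | q | 5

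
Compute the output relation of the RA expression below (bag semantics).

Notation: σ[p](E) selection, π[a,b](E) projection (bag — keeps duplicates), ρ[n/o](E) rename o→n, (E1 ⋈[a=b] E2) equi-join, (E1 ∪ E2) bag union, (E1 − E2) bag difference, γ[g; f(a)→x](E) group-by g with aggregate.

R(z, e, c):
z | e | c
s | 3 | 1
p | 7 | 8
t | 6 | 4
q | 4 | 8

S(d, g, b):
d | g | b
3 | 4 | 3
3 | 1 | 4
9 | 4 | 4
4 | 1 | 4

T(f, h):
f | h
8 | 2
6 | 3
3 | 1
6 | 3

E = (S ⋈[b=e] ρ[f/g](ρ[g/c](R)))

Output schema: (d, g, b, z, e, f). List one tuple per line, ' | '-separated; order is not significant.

Stepwise |·|:
  S → 4
  R → 4
  ρ[g/c](R) → 4
  ρ[f/g](ρ[g/c](R)) → 4
  (S ⋈[b=e] ρ[f/g](ρ[g/c](R))) → 4

== RESULT ==
d | g | b | z | e | f
3 | 1 | 4 | q | 4 | 8
3 | 4 | 3 | s | 3 | 1
4 | 1 | 4 | q | 4 | 8
9 | 4 | 4 | q | 4 | 8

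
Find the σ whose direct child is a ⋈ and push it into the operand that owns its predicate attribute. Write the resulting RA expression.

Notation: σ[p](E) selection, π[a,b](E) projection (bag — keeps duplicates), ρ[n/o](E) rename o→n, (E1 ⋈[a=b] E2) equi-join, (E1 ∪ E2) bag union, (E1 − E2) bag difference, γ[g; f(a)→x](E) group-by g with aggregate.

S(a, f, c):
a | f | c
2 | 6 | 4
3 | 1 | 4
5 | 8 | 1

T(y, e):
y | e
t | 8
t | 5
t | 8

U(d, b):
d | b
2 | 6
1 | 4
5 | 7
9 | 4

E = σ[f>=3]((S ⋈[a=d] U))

σ filters on f, owned by the left side.
E' = (σ[f>=3](S) ⋈[a=d] U)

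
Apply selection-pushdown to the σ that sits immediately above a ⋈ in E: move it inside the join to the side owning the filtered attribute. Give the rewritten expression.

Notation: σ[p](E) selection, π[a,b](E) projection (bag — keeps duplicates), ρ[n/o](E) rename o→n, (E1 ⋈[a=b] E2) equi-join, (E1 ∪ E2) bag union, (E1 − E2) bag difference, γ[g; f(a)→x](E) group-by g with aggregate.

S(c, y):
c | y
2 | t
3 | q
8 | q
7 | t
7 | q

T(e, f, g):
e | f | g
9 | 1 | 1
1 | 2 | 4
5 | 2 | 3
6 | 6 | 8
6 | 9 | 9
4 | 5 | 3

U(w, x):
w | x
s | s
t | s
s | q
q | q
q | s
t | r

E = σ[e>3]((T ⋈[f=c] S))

σ filters on e, owned by the left side.
E' = (σ[e>3](T) ⋈[f=c] S)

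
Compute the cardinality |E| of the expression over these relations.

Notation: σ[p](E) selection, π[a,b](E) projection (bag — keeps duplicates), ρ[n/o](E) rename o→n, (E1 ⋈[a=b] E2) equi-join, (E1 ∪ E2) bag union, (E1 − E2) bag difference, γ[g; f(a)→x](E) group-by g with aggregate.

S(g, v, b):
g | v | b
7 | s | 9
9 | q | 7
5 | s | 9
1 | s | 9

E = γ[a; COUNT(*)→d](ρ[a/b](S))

Per-node cardinality:
  S → 4
  ρ[a/b](S) → 4
  γ[a; COUNT(*)→d](ρ[a/b](S)) → 2

|E| = 2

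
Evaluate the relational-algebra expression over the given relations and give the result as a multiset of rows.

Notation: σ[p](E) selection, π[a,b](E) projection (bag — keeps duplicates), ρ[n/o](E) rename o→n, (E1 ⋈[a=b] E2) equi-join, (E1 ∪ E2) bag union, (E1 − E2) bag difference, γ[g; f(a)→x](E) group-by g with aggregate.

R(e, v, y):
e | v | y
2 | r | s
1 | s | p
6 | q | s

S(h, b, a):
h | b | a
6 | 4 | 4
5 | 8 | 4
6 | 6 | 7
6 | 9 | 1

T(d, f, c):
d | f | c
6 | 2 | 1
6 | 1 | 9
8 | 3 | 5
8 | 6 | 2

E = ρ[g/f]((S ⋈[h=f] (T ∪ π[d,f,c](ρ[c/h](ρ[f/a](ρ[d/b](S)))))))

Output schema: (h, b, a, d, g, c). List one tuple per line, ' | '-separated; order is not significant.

Stepwise |·|:
  S → 4
  T → 4
  S → 4
  ρ[d/b](S) → 4
  ρ[f/a](ρ[d/b](S)) → 4
  ρ[c/h](ρ[f/a](ρ[d/b](S))) → 4
  π[d,f,c](ρ[c/h](ρ[f/a](ρ[d/b](S)))) → 4
  (T ∪ π[d,f,c](ρ[c/h](ρ[f/a](ρ[d/b](S))))) → 8
  (S ⋈[h=f] (T ∪ π[d,f,c](ρ[c/h](ρ[f/a](ρ[d/b](S)))))) → 3
  ρ[g/f]((S ⋈[h=f] (T ∪ π[d,f,c](ρ[c/h](ρ[f/a](ρ[d/b](S))))))) → 3

== RESULT ==
h | b | a | d | g | c
6 | 4 | 4 | 8 | 6 | 2
6 | 6 | 7 | 8 | 6 | 2
6 | 9 | 1 | 8 | 6 | 2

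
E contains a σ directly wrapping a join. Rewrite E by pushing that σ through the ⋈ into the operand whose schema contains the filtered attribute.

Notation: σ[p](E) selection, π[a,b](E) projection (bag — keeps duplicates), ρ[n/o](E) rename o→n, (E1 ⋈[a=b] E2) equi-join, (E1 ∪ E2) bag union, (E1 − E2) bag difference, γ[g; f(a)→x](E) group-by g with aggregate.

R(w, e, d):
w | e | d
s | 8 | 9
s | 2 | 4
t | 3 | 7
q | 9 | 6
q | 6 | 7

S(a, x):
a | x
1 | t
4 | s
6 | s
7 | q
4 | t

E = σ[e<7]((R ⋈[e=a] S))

σ filters on e, owned by the left side.
E' = (σ[e<7](R) ⋈[e=a] S)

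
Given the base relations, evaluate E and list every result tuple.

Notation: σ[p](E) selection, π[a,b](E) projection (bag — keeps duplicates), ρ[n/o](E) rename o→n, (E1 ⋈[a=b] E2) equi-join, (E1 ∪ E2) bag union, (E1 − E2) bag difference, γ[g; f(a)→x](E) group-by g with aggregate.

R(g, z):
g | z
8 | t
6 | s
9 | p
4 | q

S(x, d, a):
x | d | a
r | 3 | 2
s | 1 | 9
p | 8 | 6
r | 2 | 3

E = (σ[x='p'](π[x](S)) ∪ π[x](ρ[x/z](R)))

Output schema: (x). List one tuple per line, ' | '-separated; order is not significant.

Per-node cardinality:
  S → 4
  π[x](S) → 4
  σ[x='p'](π[x](S)) → 1
  R → 4
  ρ[x/z](R) → 4
  π[x](ρ[x/z](R)) → 4
  (σ[x='p'](π[x](S)) ∪ π[x](ρ[x/z](R))) → 5

== RESULT ==
x
p
p
q
s
t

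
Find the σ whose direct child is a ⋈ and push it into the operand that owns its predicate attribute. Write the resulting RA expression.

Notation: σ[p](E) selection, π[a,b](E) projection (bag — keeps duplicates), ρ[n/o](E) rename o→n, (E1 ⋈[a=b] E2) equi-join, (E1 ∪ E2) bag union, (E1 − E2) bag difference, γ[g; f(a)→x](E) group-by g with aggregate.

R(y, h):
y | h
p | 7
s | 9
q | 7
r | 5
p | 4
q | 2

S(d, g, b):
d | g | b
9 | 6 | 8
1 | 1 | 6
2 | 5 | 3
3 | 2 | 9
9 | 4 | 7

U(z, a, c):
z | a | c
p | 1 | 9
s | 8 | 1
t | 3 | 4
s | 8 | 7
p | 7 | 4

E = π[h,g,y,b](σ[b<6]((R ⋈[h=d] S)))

σ filters on b, owned by the right side.
E' = π[h,g,y,b]((R ⋈[h=d] σ[b<6](S)))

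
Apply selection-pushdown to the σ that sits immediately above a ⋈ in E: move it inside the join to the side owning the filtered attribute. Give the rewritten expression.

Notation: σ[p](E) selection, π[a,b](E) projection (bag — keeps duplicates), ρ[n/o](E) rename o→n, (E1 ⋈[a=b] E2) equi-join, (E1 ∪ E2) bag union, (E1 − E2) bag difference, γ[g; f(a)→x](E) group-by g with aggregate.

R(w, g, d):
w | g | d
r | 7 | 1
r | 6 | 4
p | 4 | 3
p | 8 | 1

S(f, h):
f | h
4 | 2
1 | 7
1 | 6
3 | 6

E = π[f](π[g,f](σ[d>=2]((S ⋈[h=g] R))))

σ filters on d, owned by the right side.
E' = π[f](π[g,f]((S ⋈[h=g] σ[d>=2](R))))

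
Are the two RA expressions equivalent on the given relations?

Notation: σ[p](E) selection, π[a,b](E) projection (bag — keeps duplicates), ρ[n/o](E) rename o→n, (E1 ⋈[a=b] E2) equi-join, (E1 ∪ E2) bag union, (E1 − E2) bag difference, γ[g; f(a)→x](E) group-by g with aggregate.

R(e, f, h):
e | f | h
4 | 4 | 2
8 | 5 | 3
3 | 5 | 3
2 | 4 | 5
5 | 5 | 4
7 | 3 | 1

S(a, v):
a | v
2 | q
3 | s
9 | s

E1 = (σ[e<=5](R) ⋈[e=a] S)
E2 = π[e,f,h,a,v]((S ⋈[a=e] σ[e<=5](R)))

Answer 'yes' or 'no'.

E1 stepwise |·|:
  R → 6
  σ[e<=5](R) → 4
  S → 3
  (σ[e<=5](R) ⋈[e=a] S) → 2
E2 stepwise |·|:
  S → 3
  R → 6
  σ[e<=5](R) → 4
  (S ⋈[a=e] σ[e<=5](R)) → 2
  π[e,f,h,a,v]((S ⋈[a=e] σ[e<=5](R))) → 2

E1 and E2 produce the same multiset:
e | f | h | a | v
2 | 4 | 5 | 2 | q
3 | 5 | 3 | 3 | s

yes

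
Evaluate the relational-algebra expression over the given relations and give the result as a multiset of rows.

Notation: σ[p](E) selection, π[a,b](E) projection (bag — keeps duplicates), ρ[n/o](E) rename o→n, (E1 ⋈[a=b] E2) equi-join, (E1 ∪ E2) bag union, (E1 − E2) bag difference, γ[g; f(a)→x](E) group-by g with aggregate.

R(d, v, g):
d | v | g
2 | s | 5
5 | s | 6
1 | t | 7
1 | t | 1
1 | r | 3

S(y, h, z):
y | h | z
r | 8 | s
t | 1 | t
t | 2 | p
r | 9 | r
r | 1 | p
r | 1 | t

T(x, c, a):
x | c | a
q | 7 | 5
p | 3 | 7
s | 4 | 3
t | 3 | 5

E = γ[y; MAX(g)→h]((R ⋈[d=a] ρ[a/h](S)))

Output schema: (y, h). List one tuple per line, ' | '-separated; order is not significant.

Row counts bottom-up:
  R → 5
  S → 6
  ρ[a/h](S) → 6
  (R ⋈[d=a] ρ[a/h](S)) → 10
  γ[y; MAX(g)→h]((R ⋈[d=a] ρ[a/h](S))) → 2

== RESULT ==
y | h
r | 7
t | 7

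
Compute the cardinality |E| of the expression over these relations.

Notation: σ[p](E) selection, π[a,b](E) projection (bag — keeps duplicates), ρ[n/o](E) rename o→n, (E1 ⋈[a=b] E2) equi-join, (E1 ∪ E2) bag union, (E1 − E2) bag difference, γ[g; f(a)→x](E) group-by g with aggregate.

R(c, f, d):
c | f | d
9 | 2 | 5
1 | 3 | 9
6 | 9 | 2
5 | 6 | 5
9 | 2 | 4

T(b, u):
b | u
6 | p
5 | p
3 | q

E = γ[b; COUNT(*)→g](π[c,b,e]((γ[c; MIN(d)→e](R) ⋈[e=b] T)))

Row counts bottom-up:
  R → 5
  γ[c; MIN(d)→e](R) → 4
  T → 3
  (γ[c; MIN(d)→e](R) ⋈[e=b] T) → 1
  π[c,b,e]((γ[c; MIN(d)→e](R) ⋈[e=b] T)) → 1
  γ[b; COUNT(*)→g](π[c,b,e]((γ[c; MIN(d)→e](R) ⋈[e=b] T))) → 1

|E| = 1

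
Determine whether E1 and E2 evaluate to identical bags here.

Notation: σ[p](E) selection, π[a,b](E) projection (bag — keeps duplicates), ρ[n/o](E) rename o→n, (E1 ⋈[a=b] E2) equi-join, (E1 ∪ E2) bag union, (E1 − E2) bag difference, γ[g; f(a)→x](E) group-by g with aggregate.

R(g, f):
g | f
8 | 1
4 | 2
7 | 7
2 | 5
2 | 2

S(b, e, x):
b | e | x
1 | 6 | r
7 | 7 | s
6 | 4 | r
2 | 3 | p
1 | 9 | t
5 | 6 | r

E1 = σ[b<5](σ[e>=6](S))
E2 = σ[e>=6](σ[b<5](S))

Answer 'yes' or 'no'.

E1 per-node cardinality:
  S → 6
  σ[e>=6](S) → 4
  σ[b<5](σ[e>=6](S)) → 2
E2 per-node cardinality:
  S → 6
  σ[b<5](S) → 3
  σ[e>=6](σ[b<5](S)) → 2

E1 and E2 produce the same multiset:
b | e | x
1 | 6 | r
1 | 9 | t

yes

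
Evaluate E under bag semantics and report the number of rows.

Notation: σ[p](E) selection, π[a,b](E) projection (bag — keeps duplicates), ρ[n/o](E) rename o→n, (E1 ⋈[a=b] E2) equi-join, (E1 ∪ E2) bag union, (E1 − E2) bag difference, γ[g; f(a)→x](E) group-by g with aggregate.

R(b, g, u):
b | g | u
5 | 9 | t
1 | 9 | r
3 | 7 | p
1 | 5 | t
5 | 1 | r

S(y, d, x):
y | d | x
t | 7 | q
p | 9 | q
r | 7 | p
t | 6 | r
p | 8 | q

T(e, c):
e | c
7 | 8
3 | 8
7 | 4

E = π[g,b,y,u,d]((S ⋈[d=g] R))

Per-node cardinality:
  S → 5
  R → 5
  (S ⋈[d=g] R) → 4
  π[g,b,y,u,d]((S ⋈[d=g] R)) → 4

|E| = 4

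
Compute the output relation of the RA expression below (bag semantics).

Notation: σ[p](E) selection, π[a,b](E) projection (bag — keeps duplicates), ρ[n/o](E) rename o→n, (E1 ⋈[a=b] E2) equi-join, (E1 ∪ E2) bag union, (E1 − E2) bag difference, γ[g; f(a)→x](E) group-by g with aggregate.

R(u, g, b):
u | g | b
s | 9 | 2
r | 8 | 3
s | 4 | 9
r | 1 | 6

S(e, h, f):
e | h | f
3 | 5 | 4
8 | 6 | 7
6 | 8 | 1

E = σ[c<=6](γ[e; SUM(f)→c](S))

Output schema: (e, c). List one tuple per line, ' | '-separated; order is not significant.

Row counts bottom-up:
  S → 3
  γ[e; SUM(f)→c](S) → 3
  σ[c<=6](γ[e; SUM(f)→c](S)) → 2

== RESULT ==
e | c
3 | 4
6 | 1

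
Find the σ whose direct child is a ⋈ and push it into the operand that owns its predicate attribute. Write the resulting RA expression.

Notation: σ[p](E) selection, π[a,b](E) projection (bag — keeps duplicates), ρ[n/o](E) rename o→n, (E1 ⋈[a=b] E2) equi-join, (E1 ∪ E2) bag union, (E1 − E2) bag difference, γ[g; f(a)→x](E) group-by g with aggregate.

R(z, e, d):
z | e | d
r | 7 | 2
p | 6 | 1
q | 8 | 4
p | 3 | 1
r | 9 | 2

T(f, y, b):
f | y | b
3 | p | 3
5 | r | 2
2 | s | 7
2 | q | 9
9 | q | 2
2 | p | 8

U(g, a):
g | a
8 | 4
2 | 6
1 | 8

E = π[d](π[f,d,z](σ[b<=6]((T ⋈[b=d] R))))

σ filters on b, owned by the left side.
E' = π[d](π[f,d,z]((σ[b<=6](T) ⋈[b=d] R)))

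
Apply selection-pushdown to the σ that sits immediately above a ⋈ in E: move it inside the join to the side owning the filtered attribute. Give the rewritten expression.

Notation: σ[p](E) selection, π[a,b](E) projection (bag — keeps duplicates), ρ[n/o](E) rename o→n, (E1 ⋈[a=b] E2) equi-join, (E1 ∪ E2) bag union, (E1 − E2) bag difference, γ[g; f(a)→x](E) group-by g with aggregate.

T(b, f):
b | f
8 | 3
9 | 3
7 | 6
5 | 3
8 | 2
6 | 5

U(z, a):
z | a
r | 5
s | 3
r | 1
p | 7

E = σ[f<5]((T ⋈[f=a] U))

σ filters on f, owned by the left side.
E' = (σ[f<5](T) ⋈[f=a] U)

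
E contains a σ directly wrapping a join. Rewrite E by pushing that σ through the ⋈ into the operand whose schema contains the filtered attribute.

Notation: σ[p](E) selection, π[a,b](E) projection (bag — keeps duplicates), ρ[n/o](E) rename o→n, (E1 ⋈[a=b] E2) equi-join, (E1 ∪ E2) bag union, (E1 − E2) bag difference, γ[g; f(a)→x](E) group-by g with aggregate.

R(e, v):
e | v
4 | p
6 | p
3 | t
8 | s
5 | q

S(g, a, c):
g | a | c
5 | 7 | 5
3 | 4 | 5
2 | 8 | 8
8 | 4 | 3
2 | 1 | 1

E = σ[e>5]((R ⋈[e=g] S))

σ filters on e, owned by the left side.
E' = (σ[e>5](R) ⋈[e=g] S)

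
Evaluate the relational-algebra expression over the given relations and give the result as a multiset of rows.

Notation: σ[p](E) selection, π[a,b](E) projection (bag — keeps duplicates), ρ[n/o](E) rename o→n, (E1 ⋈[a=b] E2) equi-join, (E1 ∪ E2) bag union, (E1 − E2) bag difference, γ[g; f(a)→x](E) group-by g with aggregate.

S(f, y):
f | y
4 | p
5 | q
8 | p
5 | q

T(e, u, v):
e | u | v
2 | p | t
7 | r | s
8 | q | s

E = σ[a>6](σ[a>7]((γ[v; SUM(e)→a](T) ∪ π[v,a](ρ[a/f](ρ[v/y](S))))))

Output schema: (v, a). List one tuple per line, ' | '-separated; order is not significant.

Per-node cardinality:
  T → 3
  γ[v; SUM(e)→a](T) → 2
  S → 4
  ρ[v/y](S) → 4
  ρ[a/f](ρ[v/y](S)) → 4
  π[v,a](ρ[a/f](ρ[v/y](S))) → 4
  (γ[v; SUM(e)→a](T) ∪ π[v,a](ρ[a/f](ρ[v/y](S)))) → 6
  σ[a>7]((γ[v; SUM(e)→a](T) ∪ π[v,a](ρ[a/f](ρ[v/y](S))))) → 2
  σ[a>6](σ[a>7]((γ[v; SUM(e)→a](T) ∪ π[v,a](ρ[a/f](ρ[v/y](S)))))) → 2

== RESULT ==
v | a
p | 8
s | 15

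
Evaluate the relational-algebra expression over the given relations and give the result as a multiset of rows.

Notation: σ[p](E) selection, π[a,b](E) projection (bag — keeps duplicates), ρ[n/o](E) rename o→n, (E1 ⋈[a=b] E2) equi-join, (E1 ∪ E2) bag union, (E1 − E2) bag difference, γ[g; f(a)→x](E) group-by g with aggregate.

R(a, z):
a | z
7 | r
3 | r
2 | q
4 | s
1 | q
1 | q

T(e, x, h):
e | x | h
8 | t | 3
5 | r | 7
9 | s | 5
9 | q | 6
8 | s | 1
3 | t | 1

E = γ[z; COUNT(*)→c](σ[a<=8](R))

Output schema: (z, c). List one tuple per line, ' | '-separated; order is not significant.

Per-node cardinality:
  R → 6
  σ[a<=8](R) → 6
  γ[z; COUNT(*)→c](σ[a<=8](R)) → 3

== RESULT ==
z | c
q | 3
r | 2
s | 1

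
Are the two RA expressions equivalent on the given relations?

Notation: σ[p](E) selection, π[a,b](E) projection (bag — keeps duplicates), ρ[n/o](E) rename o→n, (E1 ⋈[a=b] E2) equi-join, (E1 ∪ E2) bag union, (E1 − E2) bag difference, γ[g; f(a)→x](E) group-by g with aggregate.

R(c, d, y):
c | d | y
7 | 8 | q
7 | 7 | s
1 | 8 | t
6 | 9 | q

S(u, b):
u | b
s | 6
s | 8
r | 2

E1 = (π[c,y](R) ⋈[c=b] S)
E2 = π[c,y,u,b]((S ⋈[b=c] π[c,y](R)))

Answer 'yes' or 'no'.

E1 row counts bottom-up:
  R → 4
  π[c,y](R) → 4
  S → 3
  (π[c,y](R) ⋈[c=b] S) → 1
E2 row counts bottom-up:
  S → 3
  R → 4
  π[c,y](R) → 4
  (S ⋈[b=c] π[c,y](R)) → 1
  π[c,y,u,b]((S ⋈[b=c] π[c,y](R))) → 1

E1 and E2 produce the same multiset:
c | y | u | b
6 | q | s | 6

yes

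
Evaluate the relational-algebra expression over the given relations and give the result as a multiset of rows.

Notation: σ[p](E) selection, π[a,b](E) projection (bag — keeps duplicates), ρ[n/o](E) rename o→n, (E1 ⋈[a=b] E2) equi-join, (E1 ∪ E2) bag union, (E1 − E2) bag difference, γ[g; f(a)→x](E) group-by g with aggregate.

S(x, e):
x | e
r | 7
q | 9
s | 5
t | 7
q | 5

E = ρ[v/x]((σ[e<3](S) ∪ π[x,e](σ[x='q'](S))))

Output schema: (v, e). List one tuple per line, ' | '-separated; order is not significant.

Per-node cardinality:
  S → 5
  σ[e<3](S) → 0
  S → 5
  σ[x='q'](S) → 2
  π[x,e](σ[x='q'](S)) → 2
  (σ[e<3](S) ∪ π[x,e](σ[x='q'](S))) → 2
  ρ[v/x]((σ[e<3](S) ∪ π[x,e](σ[x='q'](S)))) → 2

== RESULT ==
v | e
q | 5
q | 9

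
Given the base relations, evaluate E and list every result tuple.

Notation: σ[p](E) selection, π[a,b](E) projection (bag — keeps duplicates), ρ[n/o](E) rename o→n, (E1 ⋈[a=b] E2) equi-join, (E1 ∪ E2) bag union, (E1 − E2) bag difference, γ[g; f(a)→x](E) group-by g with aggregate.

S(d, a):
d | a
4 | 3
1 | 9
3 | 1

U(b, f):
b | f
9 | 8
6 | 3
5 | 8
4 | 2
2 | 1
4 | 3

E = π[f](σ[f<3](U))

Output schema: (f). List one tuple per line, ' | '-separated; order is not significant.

Per-node cardinality:
  U → 6
  σ[f<3](U) → 2
  π[f](σ[f<3](U)) → 2

== RESULT ==
f
1
2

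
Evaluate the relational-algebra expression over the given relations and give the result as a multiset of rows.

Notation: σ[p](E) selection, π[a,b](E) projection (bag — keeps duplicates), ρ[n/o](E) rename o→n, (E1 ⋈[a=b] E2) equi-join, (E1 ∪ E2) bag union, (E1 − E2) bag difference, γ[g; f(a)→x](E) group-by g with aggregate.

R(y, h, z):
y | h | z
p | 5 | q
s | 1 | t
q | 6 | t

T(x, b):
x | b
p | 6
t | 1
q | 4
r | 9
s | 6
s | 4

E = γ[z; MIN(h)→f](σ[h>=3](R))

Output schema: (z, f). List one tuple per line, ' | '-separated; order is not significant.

Per-node cardinality:
  R → 3
  σ[h>=3](R) → 2
  γ[z; MIN(h)→f](σ[h>=3](R)) → 2

== RESULT ==
z | f
q | 5
t | 6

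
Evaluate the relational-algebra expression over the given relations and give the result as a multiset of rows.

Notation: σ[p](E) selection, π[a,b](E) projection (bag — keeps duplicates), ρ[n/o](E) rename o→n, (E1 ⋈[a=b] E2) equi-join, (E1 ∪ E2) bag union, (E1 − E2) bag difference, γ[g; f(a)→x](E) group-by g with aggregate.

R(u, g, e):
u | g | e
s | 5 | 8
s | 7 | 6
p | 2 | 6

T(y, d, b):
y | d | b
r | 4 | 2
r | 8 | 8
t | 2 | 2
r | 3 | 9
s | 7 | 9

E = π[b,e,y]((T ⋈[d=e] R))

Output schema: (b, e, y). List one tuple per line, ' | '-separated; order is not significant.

Row counts bottom-up:
  T → 5
  R → 3
  (T ⋈[d=e] R) → 1
  π[b,e,y]((T ⋈[d=e] R)) → 1

== RESULT ==
b | e | y
8 | 8 | r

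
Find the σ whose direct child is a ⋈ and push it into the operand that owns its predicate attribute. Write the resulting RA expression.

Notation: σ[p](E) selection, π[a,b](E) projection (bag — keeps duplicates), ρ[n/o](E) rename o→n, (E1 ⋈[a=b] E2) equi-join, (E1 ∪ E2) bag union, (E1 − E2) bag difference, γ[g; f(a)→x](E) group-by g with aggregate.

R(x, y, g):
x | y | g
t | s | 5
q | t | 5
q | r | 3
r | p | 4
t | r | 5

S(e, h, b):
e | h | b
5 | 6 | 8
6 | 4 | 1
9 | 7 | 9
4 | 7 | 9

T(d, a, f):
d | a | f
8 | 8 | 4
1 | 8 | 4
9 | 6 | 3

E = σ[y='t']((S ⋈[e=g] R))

σ filters on y, owned by the right side.
E' = (S ⋈[e=g] σ[y='t'](R))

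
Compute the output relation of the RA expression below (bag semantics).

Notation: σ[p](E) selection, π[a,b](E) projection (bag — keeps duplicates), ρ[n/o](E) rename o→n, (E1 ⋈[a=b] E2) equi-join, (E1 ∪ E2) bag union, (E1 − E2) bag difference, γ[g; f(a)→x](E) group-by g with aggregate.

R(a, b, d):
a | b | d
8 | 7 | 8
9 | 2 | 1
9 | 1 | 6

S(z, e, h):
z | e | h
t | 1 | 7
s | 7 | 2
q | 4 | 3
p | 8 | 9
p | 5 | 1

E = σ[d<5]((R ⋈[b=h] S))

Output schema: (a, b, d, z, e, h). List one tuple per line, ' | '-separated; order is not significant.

Per-node cardinality:
  R → 3
  S → 5
  (R ⋈[b=h] S) → 3
  σ[d<5]((R ⋈[b=h] S)) → 1

== RESULT ==
a | b | d | z | e | h
9 | 2 | 1 | s | 7 | 2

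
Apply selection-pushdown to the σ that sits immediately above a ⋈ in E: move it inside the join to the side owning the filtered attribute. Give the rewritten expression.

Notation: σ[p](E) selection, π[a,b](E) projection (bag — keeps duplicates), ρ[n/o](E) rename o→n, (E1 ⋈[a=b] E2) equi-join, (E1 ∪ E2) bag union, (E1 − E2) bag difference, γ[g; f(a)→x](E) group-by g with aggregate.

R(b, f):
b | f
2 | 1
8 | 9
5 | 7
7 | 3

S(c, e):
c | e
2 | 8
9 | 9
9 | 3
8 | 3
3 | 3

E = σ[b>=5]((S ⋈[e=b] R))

σ filters on b, owned by the right side.
E' = (S ⋈[e=b] σ[b>=5](R))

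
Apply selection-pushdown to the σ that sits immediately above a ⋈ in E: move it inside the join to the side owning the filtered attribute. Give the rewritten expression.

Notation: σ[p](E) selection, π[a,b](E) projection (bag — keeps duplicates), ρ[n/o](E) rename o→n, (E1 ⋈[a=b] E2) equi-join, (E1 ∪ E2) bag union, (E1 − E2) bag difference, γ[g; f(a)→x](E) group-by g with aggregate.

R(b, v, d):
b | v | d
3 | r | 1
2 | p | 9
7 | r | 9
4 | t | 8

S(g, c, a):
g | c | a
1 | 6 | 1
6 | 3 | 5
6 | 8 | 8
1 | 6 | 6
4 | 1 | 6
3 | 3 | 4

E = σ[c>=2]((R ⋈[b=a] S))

σ filters on c, owned by the right side.
E' = (R ⋈[b=a] σ[c>=2](S))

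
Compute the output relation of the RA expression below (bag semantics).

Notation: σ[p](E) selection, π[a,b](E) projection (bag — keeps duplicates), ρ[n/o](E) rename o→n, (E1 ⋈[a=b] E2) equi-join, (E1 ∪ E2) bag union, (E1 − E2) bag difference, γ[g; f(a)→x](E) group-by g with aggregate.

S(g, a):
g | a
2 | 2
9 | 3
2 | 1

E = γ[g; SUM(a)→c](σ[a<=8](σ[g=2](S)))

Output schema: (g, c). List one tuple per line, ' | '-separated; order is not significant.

Stepwise |·|:
  S → 3
  σ[g=2](S) → 2
  σ[a<=8](σ[g=2](S)) → 2
  γ[g; SUM(a)→c](σ[a<=8](σ[g=2](S))) → 1

== RESULT ==
g | c
2 | 3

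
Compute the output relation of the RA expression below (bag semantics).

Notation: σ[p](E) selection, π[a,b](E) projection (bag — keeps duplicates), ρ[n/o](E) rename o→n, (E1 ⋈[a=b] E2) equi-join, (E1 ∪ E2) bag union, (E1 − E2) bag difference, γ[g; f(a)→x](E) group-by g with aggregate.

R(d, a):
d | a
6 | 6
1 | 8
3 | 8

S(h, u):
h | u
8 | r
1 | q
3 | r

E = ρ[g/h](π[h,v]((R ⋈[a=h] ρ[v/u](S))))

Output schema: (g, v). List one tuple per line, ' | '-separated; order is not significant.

Subexpression sizes:
  R → 3
  S → 3
  ρ[v/u](S) → 3
  (R ⋈[a=h] ρ[v/u](S)) → 2
  π[h,v]((R ⋈[a=h] ρ[v/u](S))) → 2
  ρ[g/h](π[h,v]((R ⋈[a=h] ρ[v/u](S)))) → 2

== RESULT ==
g | v
8 | r
8 | r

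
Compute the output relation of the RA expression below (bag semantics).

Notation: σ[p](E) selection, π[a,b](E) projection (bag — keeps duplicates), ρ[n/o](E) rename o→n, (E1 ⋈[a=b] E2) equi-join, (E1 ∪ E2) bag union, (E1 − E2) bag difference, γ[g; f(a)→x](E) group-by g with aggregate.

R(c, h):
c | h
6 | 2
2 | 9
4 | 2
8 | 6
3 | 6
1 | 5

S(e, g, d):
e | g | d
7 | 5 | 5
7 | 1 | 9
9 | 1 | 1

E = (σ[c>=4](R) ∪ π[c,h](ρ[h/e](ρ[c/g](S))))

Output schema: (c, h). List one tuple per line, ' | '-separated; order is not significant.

Per-node cardinality:
  R → 6
  σ[c>=4](R) → 3
  S → 3
  ρ[c/g](S) → 3
  ρ[h/e](ρ[c/g](S)) → 3
  π[c,h](ρ[h/e](ρ[c/g](S))) → 3
  (σ[c>=4](R) ∪ π[c,h](ρ[h/e](ρ[c/g](S)))) → 6

== RESULT ==
c | h
1 | 7
1 | 9
4 | 2
5 | 7
6 | 2
8 | 6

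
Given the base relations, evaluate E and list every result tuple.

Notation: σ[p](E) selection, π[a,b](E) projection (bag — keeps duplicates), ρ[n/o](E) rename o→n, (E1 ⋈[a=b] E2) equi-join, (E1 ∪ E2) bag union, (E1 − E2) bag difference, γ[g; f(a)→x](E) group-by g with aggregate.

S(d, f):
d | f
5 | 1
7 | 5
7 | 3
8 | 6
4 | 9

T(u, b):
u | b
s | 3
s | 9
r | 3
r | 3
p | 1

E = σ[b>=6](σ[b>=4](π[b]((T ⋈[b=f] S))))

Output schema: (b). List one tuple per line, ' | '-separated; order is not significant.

Subexpression sizes:
  T → 5
  S → 5
  (T ⋈[b=f] S) → 5
  π[b]((T ⋈[b=f] S)) → 5
  σ[b>=4](π[b]((T ⋈[b=f] S))) → 1
  σ[b>=6](σ[b>=4](π[b]((T ⋈[b=f] S)))) → 1

== RESULT ==
b
9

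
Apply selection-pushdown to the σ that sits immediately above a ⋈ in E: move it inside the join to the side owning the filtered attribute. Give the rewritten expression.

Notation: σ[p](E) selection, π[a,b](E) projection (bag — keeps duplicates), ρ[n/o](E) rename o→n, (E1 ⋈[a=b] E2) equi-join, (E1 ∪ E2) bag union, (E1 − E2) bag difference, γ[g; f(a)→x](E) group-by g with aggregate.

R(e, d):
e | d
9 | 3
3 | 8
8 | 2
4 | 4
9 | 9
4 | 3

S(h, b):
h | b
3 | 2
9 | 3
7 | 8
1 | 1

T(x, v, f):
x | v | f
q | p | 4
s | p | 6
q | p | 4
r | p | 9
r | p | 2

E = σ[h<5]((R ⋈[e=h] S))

σ filters on h, owned by the right side.
E' = (R ⋈[e=h] σ[h<5](S))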